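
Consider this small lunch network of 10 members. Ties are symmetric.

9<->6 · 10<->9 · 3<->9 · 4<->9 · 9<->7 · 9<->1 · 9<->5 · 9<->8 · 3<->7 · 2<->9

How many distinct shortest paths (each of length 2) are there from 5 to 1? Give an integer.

The shortest distance is 2, and the only length-2 path is 5–9–1. So there is exactly 1 shortest path.

1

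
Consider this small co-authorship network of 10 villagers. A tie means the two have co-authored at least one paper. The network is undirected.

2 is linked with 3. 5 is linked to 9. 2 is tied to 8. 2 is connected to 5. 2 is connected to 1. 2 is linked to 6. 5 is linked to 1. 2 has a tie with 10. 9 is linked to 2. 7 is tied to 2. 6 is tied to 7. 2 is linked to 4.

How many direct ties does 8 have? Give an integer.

1

8 is directly tied to 2. That is 1 neighbor, so the degree of 8 is 1.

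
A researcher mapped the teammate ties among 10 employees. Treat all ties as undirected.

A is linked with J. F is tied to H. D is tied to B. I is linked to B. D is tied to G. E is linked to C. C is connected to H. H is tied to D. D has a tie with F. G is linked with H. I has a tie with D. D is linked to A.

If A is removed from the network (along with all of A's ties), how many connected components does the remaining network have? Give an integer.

Without A, the remaining ties split the others into: {B, C, D, E, F, G, H, I}; {J}.
That's 2 separate components.

2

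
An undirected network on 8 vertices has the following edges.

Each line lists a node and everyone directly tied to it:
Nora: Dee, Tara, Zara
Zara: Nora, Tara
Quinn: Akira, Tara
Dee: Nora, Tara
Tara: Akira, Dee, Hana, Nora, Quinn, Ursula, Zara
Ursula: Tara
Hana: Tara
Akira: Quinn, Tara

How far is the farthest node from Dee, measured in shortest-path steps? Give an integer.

2

Distances from Dee: Akira:2, Hana:2, Nora:1, Quinn:2, Tara:1, Ursula:2, Zara:2.
The largest is 2 (to Hana, Zara, Akira, Quinn, and Ursula), so the eccentricity of Dee is 2.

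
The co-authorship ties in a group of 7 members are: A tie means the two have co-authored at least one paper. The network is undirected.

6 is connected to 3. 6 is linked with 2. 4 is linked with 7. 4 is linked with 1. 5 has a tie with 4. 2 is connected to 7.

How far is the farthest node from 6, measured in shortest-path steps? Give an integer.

4

Distances from 6: 1:4, 2:1, 3:1, 4:3, 5:4, 7:2.
The largest is 4 (to 5 and 1), so the eccentricity of 6 is 4.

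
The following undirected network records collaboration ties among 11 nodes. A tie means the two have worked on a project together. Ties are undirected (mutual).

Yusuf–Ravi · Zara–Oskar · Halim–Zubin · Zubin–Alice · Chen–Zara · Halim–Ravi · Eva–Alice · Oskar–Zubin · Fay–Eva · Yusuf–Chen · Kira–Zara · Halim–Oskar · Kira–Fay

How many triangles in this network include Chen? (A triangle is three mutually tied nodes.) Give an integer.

Chen's neighbors are Yusuf and Zara, but none of them are tied to each other, so no triangle contains Chen.

0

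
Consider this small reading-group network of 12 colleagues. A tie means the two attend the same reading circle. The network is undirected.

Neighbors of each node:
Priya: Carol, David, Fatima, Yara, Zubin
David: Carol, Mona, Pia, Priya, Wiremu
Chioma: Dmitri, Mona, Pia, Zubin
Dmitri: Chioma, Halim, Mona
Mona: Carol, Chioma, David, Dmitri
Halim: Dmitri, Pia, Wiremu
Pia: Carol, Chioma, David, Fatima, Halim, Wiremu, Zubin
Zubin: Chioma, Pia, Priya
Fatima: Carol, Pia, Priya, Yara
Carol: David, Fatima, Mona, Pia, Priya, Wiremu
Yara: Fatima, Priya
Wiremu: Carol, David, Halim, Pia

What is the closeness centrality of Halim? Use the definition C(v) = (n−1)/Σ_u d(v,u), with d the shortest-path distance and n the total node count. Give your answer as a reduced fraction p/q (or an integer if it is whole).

Distances from Halim: Carol:2, Chioma:2, David:2, Dmitri:1, Fatima:2, Mona:2, Pia:1, Priya:3, Wiremu:1, Yara:3, Zubin:2. Sum = 21.
n = 12, so closeness = 11/21.

11/21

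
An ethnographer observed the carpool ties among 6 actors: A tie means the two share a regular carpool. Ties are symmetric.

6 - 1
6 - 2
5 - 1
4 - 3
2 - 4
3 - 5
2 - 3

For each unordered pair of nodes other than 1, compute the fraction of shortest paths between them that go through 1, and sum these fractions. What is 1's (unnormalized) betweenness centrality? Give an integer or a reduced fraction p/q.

Pairs whose geodesics pass through 1 — 6–5: 1.
All other pairs contribute 0.
Summing the contributions gives betweenness(1) = 1.

1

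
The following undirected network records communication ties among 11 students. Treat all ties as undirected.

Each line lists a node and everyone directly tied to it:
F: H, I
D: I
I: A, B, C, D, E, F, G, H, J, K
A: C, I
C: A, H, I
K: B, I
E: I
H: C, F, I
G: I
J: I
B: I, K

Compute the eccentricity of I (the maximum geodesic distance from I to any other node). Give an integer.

1

Distances from I: A:1, B:1, C:1, D:1, E:1, F:1, G:1, H:1, J:1, K:1.
The largest is 1 (to G, J, K, F, D, A, B, C, E, and H), so the eccentricity of I is 1.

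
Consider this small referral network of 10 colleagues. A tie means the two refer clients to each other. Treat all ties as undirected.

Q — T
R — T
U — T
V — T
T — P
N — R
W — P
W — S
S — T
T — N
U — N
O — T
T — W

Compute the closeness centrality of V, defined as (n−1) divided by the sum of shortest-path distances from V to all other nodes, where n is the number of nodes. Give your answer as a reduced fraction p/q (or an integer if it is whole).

9/17

Distances from V: N:2, O:2, P:2, Q:2, R:2, S:2, T:1, U:2, W:2. Sum = 17.
n = 10, so closeness = 9/17.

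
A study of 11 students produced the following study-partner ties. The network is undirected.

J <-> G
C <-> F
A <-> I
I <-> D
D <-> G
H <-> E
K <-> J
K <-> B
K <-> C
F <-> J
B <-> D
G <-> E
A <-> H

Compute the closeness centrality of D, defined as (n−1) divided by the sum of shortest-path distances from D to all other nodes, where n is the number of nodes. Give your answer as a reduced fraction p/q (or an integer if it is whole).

Distances from D: A:2, B:1, C:3, E:2, F:3, G:1, H:3, I:1, J:2, K:2. Sum = 20.
n = 11, so closeness = 10/20 = 1/2.

1/2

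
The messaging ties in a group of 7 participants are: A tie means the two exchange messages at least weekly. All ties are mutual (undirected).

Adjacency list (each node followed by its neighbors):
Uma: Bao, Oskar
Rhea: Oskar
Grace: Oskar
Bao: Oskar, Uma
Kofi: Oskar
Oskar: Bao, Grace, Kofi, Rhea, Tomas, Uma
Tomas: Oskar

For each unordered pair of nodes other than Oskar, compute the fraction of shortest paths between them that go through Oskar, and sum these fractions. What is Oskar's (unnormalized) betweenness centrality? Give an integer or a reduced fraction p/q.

14

Pairs whose geodesics pass through Oskar — Tomas–Grace: 1; Tomas–Uma: 1; Tomas–Bao: 1; Tomas–Kofi: 1; Tomas–Rhea: 1; Grace–Uma: 1; Grace–Bao: 1; Grace–Kofi: 1; Grace–Rhea: 1; Uma–Kofi: 1; Uma–Rhea: 1; Bao–Kofi: 1; Bao–Rhea: 1; Kofi–Rhea: 1.
All other pairs contribute 0.
Summing the contributions gives betweenness(Oskar) = 14.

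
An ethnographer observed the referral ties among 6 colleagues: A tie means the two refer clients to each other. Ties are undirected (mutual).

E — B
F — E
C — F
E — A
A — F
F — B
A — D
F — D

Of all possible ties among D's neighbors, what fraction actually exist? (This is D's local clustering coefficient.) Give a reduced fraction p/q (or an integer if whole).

D's neighbors: A and F (k = 2).
Possible neighbor pairs: C(2,2) = 1. Edges among them: A–F → e = 1.
Clustering(D) = 1/1.

1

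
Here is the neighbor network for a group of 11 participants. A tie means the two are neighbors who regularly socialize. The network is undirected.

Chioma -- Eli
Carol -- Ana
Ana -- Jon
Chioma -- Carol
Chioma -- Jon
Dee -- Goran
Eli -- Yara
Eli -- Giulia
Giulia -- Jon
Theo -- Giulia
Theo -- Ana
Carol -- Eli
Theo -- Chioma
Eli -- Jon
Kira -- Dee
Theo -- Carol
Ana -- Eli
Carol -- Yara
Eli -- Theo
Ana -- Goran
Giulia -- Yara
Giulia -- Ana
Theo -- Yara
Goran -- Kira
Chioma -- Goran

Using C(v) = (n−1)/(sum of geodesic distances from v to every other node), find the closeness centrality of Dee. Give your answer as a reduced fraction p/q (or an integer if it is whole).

Distances from Dee: Ana:2, Carol:3, Chioma:2, Eli:3, Giulia:3, Goran:1, Jon:3, Kira:1, Theo:3, Yara:4. Sum = 25.
n = 11, so closeness = 10/25 = 2/5.

2/5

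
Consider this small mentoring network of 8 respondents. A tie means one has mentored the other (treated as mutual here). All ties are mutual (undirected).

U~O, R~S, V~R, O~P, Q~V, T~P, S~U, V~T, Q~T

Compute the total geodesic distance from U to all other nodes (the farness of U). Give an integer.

16

Distances from U: O:1, P:2, Q:4, R:2, S:1, T:3, V:3.
Sum = 1 + 2 + 4 + 2 + 1 + 3 + 3 = 16.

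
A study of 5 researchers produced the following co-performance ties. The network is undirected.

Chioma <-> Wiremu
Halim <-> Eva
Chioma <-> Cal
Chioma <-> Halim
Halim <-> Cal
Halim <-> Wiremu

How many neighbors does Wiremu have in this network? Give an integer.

2

Wiremu is directly tied to Chioma and Halim. That is 2 neighbors, so the degree of Wiremu is 2.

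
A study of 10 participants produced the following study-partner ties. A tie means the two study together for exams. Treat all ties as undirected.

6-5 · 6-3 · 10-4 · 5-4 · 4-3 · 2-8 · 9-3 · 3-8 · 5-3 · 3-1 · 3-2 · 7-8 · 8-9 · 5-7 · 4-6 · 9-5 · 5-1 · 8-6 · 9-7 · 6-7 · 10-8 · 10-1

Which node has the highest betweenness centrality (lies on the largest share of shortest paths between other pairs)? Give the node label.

Unnormalized betweenness of each node: 1:5/6, 2:0, 3:43/6, 4:4/3, 5:23/6, 6:4/3, 7:1/2, 8:19/3, 9:1/2, 10:7/6.
3 has the largest value, 43/6, making it the main broker — the node through which the most shortest paths run.

3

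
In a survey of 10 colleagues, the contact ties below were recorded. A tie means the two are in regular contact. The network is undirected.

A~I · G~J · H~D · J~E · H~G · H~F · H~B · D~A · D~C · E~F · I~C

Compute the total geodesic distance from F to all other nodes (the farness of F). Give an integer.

Distances from F: A:3, B:2, C:3, D:2, E:1, G:2, H:1, I:4, J:2.
Sum = 3 + 2 + 3 + 2 + 1 + 2 + 1 + 4 + 2 = 20.

20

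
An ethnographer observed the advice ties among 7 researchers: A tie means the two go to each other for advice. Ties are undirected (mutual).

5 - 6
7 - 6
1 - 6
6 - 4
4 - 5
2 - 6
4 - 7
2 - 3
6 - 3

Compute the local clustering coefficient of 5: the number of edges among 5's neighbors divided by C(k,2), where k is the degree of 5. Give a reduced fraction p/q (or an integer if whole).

1

5's neighbors: 4 and 6 (k = 2).
Possible neighbor pairs: C(2,2) = 1. Edges among them: 4–6 → e = 1.
Clustering(5) = 1/1.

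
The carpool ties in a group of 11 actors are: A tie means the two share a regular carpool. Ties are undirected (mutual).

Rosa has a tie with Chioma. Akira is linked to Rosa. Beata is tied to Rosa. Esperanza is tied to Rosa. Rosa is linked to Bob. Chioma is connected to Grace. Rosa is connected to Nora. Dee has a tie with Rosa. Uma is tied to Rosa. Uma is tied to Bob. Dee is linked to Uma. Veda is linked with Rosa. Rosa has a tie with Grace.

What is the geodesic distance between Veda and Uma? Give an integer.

2

One shortest route is Veda – Rosa – Uma, which uses 2 edges, and Veda and Uma are not directly tied, so nothing shorter exists. So d(Veda,Uma) = 2.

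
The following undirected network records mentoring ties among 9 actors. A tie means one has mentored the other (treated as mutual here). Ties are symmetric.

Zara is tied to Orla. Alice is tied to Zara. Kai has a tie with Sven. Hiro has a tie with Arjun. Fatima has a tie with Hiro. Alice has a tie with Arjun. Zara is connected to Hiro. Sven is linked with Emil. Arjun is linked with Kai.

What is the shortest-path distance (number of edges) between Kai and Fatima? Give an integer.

3

One shortest route is Kai – Arjun – Hiro – Fatima, which uses 3 edges, and at distance 2 from Kai we only reach {Alice, Emil, Hiro}, which does not include Fatima. So d(Kai,Fatima) = 3.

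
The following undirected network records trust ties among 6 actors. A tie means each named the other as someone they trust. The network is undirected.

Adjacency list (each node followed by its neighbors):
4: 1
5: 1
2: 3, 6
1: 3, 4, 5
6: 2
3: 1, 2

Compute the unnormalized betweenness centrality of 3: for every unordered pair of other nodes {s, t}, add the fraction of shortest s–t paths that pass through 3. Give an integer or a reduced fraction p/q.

6

Pairs whose geodesics pass through 3 — 2–5: 1; 2–4: 1; 2–1: 1; 6–5: 1; 6–4: 1; 6–1: 1.
All other pairs contribute 0.
Summing the contributions gives betweenness(3) = 6.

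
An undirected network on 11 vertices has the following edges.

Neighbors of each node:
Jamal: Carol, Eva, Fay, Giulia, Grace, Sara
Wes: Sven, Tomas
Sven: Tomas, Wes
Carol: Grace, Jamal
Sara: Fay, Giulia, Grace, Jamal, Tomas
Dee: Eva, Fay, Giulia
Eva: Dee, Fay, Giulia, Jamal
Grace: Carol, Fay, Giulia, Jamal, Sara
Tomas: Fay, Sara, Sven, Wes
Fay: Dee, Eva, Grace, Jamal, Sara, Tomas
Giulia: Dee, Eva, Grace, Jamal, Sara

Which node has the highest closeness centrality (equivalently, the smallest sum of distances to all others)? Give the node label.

Fay

Farness (sum of distances to all others) for each node — Carol:24, Dee:20, Eva:18, Fay:14, Giulia:17, Grace:17, Jamal:16, Sara:15, Sven:25, Tomas:17, Wes:25.
The smallest farness is 14, for Fay, so Fay has the highest closeness.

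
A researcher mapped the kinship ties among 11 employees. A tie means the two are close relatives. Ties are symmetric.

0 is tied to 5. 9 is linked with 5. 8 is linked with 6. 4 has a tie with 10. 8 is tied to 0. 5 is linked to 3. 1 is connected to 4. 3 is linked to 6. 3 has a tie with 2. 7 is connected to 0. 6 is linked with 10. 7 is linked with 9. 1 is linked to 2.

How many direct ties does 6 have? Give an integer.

3

6 is directly tied to 3, 8, and 10. That is 3 neighbors, so the degree of 6 is 3.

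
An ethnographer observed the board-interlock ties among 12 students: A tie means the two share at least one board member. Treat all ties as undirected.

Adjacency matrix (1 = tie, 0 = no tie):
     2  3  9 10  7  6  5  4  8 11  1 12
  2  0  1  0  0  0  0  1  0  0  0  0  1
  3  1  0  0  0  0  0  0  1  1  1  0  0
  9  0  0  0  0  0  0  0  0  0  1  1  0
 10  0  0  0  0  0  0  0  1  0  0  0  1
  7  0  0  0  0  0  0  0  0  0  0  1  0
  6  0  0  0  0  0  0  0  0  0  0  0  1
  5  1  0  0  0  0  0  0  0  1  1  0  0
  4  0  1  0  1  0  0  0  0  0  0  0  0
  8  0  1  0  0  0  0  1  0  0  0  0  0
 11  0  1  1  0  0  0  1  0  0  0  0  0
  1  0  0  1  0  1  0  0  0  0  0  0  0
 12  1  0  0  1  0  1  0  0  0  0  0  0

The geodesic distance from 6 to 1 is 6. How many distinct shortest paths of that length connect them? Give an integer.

The shortest distance is 6. The length-6 paths are: 6–12–2–3–11–9–1; 6–12–2–5–11–9–1.
That gives 2 distinct shortest paths.

2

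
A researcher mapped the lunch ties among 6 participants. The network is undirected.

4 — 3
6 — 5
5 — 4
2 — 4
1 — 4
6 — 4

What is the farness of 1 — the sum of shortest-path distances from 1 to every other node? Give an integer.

Distances from 1: 2:2, 3:2, 4:1, 5:2, 6:2.
Sum = 2 + 2 + 1 + 2 + 2 = 9.

9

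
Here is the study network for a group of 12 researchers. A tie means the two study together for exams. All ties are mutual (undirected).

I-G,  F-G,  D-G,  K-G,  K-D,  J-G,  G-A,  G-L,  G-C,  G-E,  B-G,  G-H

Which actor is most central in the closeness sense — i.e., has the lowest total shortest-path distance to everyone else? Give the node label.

Farness (sum of distances to all others) for each node — A:21, B:21, C:21, D:20, E:21, F:21, G:11, H:21, I:21, J:21, K:20, L:21.
The smallest farness is 11, for G, so G has the highest closeness.

G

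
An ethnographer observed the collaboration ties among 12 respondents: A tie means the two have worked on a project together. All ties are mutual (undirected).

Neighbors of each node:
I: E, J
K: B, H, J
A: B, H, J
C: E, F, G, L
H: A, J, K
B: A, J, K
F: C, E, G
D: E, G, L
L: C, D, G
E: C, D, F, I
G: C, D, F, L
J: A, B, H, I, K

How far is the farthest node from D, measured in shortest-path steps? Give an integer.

Distances from D: A:4, B:4, C:2, E:1, F:2, G:1, H:4, I:2, J:3, K:4, L:1.
The largest is 4 (to A, H, K, and B), so the eccentricity of D is 4.

4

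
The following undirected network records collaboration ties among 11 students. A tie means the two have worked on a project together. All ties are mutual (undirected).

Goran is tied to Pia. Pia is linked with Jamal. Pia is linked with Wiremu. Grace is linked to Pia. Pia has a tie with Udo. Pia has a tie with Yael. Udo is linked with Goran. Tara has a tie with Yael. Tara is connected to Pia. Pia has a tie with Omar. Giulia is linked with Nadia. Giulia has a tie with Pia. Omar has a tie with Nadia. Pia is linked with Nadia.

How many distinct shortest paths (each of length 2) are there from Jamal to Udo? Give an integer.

1

The shortest distance is 2, and the only length-2 path is Jamal–Pia–Udo. So there is exactly 1 shortest path.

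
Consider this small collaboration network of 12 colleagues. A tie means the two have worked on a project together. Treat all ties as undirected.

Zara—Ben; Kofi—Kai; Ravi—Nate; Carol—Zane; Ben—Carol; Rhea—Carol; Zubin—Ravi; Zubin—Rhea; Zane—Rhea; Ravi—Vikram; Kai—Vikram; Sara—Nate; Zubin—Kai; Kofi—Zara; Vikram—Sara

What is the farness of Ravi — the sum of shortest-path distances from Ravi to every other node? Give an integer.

26

Distances from Ravi: Ben:4, Carol:3, Kai:2, Kofi:3, Nate:1, Rhea:2, Sara:2, Vikram:1, Zane:3, Zara:4, Zubin:1.
Sum = 4 + 3 + 2 + 3 + 1 + 2 + 2 + 1 + 3 + 4 + 1 = 26.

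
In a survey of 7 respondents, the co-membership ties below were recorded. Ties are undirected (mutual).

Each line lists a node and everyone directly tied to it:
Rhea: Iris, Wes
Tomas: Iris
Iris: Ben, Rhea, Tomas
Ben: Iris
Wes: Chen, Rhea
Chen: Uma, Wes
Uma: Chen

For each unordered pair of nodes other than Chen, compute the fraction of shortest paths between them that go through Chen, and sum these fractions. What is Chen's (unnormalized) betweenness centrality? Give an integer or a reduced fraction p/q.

5

Pairs whose geodesics pass through Chen — Wes–Uma: 1; Rhea–Uma: 1; Iris–Uma: 1; Tomas–Uma: 1; Ben–Uma: 1.
All other pairs contribute 0.
Summing the contributions gives betweenness(Chen) = 5.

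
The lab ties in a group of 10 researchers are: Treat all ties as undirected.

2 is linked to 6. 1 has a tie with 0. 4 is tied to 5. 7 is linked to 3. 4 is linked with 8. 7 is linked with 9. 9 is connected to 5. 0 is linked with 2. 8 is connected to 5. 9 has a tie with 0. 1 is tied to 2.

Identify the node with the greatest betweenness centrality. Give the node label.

9

Unnormalized betweenness of each node: 0:18, 1:0, 2:8, 3:0, 4:0, 5:14, 6:0, 7:8, 8:0, 9:26.
9 has the largest value, 26, making it the main broker — the node through which the most shortest paths run.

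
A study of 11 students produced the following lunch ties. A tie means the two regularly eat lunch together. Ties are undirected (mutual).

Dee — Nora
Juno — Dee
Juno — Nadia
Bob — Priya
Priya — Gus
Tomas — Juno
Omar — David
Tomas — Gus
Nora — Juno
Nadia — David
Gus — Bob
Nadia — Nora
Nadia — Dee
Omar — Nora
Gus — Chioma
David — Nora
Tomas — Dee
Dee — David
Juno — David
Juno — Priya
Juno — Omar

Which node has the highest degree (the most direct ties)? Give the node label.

Juno

Degrees — Bob:2, Chioma:1, David:5, Dee:5, Gus:4, Juno:7, Nadia:4, Nora:5, Omar:3, Priya:3, Tomas:3.
The maximum is 7, attained only by Juno.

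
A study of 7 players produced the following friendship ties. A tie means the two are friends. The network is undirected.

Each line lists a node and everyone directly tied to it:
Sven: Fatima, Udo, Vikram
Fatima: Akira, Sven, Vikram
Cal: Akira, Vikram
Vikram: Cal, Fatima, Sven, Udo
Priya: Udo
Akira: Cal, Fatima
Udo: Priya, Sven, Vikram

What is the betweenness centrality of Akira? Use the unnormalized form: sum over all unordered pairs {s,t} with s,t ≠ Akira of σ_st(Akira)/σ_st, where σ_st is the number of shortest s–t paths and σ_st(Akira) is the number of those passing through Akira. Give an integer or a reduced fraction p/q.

Pairs whose geodesics pass through Akira — Cal–Fatima: 1/2.
All other pairs contribute 0.
Summing the contributions gives betweenness(Akira) = 1/2.

1/2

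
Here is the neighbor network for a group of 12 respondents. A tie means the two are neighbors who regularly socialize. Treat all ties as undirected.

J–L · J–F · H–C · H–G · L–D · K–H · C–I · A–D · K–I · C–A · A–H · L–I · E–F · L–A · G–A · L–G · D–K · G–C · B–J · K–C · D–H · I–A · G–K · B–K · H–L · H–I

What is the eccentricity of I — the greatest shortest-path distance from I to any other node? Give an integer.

4

Distances from I: A:1, B:2, C:1, D:2, E:4, F:3, G:2, H:1, J:2, K:1, L:1.
The largest is 4 (to E), so the eccentricity of I is 4.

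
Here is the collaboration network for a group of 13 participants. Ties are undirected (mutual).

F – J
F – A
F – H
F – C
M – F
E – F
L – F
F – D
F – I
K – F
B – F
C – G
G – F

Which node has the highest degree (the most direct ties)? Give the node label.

F

Degrees — A:1, B:1, C:2, D:1, E:1, F:12, G:2, H:1, I:1, J:1, K:1, L:1, M:1.
The maximum is 12, attained only by F.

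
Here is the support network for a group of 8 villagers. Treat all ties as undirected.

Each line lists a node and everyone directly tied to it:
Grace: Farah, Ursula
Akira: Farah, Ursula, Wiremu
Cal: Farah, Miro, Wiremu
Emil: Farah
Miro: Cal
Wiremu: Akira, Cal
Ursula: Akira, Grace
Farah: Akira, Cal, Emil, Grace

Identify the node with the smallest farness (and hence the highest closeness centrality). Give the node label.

Farness (sum of distances to all others) for each node — Akira:12, Cal:12, Emil:16, Farah:10, Grace:14, Miro:18, Ursula:16, Wiremu:14.
The smallest farness is 10, for Farah, so Farah has the highest closeness.

Farah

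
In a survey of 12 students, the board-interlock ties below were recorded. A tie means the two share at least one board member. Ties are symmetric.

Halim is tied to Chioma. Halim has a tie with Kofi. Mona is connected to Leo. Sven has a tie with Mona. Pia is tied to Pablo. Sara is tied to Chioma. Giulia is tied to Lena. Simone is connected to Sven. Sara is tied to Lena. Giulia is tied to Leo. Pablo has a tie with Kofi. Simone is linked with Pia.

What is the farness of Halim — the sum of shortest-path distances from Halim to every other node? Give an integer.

Distances from Halim: Chioma:1, Giulia:4, Kofi:1, Lena:3, Leo:5, Mona:6, Pablo:2, Pia:3, Sara:2, Simone:4, Sven:5.
Sum = 1 + 4 + 1 + 3 + 5 + 6 + 2 + 3 + 2 + 4 + 5 = 36.

36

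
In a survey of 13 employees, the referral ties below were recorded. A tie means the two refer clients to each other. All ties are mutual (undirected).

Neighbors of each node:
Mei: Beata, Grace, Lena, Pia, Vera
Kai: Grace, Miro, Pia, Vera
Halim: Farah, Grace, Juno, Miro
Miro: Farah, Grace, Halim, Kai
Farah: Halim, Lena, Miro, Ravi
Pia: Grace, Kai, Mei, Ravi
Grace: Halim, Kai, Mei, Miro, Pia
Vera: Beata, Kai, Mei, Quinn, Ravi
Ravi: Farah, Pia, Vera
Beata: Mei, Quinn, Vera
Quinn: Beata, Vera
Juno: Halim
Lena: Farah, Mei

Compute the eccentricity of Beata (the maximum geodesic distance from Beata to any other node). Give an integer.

Distances from Beata: Farah:3, Grace:2, Halim:3, Juno:4, Kai:2, Lena:2, Mei:1, Miro:3, Pia:2, Quinn:1, Ravi:2, Vera:1.
The largest is 4 (to Juno), so the eccentricity of Beata is 4.

4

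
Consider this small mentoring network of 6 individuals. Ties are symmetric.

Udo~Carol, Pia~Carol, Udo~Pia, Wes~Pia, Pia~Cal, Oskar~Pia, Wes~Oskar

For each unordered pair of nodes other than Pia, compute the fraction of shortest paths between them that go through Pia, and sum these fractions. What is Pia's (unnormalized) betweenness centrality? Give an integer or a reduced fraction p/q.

Pairs whose geodesics pass through Pia — Udo–Cal: 1; Udo–Oskar: 1; Udo–Wes: 1; Cal–Oskar: 1; Cal–Carol: 1; Cal–Wes: 1; Oskar–Carol: 1; Carol–Wes: 1.
All other pairs contribute 0.
Summing the contributions gives betweenness(Pia) = 8.

8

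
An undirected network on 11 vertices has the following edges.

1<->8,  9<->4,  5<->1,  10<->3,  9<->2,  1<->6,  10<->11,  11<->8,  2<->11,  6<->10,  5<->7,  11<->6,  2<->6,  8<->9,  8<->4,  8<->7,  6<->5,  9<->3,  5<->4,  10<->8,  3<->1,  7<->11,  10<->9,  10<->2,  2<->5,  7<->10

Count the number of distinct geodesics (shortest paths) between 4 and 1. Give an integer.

2

The shortest distance is 2. The length-2 paths are: 4–8–1; 4–5–1.
That gives 2 distinct shortest paths.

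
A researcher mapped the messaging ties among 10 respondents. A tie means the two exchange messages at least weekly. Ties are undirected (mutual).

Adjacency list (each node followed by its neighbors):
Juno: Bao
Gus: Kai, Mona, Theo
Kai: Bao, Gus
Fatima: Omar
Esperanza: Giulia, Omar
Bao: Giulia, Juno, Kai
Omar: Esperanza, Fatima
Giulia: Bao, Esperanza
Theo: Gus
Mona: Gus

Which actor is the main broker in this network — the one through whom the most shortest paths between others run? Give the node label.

Bao

Unnormalized betweenness of each node: Bao:24, Esperanza:14, Fatima:0, Giulia:18, Gus:15, Juno:0, Kai:18, Mona:0, Omar:8, Theo:0.
Bao has the largest value, 24, making it the main broker — the node through which the most shortest paths run.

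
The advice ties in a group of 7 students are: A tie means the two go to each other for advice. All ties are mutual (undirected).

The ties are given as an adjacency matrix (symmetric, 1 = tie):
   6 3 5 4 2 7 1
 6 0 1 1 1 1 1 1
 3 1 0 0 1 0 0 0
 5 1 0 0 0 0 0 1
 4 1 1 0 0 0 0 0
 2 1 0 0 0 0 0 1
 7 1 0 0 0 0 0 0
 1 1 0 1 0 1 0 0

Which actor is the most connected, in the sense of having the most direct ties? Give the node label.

Degrees — 1:3, 2:2, 3:2, 4:2, 5:2, 6:6, 7:1.
The maximum is 6, attained only by 6.

6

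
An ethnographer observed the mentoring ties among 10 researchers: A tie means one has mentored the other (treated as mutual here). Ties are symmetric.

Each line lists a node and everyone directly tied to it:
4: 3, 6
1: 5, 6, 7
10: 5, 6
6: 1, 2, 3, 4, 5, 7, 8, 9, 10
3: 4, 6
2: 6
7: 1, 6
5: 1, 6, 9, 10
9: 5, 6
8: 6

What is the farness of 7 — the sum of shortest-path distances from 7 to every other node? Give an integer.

16

Distances from 7: 1:1, 2:2, 3:2, 4:2, 5:2, 6:1, 8:2, 9:2, 10:2.
Sum = 1 + 2 + 2 + 2 + 2 + 1 + 2 + 2 + 2 = 16.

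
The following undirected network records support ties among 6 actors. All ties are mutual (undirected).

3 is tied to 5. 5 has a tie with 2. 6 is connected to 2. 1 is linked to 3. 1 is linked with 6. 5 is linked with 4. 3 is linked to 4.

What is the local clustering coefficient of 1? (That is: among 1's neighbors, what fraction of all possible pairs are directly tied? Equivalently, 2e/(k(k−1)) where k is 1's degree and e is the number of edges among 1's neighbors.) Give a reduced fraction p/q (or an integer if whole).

0

1's neighbors: 3 and 6 (k = 2).
Possible neighbor pairs: C(2,2) = 1. Edges among them: none → e = 0.
Clustering(1) = 0/1.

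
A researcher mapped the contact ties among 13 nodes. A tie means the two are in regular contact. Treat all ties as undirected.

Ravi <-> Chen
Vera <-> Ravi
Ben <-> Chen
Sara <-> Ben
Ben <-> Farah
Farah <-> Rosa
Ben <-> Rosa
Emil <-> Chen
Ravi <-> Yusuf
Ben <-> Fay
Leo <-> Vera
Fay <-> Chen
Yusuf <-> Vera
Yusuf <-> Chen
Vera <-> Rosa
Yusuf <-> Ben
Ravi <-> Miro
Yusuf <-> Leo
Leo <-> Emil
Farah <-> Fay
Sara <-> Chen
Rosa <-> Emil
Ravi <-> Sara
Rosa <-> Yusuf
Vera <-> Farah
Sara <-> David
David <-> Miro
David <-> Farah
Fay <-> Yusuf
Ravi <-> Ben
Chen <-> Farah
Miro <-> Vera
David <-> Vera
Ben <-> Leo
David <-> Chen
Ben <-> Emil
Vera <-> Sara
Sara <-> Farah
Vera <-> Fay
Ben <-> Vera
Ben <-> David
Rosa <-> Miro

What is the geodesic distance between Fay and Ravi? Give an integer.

One shortest route is Fay – Yusuf – Ravi, which uses 2 edges, and Fay and Ravi are not directly tied, so nothing shorter exists. So d(Fay,Ravi) = 2.

2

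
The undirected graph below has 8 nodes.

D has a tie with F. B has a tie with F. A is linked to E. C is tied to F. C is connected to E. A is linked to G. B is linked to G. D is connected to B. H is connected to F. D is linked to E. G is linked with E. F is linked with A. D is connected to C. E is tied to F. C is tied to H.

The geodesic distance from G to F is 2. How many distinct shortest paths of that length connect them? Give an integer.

3

The shortest distance is 2. The length-2 paths are: G–B–F; G–E–F; G–A–F.
That gives 3 distinct shortest paths.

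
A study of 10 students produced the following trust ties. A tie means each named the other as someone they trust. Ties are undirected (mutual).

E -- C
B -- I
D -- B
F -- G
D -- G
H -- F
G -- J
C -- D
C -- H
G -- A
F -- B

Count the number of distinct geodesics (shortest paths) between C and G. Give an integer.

1

The shortest distance is 2, and the only length-2 path is C–D–G. So there is exactly 1 shortest path.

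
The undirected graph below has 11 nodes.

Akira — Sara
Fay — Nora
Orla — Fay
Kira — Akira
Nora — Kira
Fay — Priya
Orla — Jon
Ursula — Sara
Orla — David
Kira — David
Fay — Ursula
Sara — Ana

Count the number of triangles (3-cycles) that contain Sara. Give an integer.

Sara's neighbors are Akira, Ana, and Ursula, but none of them are tied to each other, so no triangle contains Sara.

0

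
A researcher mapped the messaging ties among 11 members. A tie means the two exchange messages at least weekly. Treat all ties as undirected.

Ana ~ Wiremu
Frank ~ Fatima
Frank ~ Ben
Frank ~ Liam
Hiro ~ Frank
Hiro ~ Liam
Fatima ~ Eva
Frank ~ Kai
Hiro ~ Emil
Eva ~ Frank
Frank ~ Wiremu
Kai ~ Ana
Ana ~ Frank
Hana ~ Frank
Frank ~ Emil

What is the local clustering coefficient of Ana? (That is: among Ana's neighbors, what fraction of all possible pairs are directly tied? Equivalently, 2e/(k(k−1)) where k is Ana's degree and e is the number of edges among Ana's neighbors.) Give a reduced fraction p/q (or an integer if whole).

Ana's neighbors: Frank, Kai, and Wiremu (k = 3).
Possible neighbor pairs: C(3,2) = 3. Edges among them: Frank–Kai, Frank–Wiremu → e = 2.
Clustering(Ana) = 2/3.

2/3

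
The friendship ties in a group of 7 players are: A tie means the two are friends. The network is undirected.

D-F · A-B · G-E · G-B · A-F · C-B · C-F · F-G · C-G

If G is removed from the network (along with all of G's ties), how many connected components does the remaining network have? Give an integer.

2

Without G, the remaining ties split the others into: {A, B, C, D, F}; {E}.
That's 2 separate components.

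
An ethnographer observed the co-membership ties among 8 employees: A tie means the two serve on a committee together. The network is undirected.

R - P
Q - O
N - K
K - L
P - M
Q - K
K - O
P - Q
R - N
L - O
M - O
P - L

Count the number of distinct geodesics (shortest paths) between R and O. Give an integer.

4

The shortest distance is 3. The length-3 paths are: R–N–K–O; R–P–M–O; R–P–Q–O; R–P–L–O.
That gives 4 distinct shortest paths.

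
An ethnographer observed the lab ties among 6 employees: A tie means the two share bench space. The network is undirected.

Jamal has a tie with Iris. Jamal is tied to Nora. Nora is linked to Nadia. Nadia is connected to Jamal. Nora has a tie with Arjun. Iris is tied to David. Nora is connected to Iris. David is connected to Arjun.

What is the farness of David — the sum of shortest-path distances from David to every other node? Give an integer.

9

Distances from David: Arjun:1, Iris:1, Jamal:2, Nadia:3, Nora:2.
Sum = 1 + 1 + 2 + 3 + 2 = 9.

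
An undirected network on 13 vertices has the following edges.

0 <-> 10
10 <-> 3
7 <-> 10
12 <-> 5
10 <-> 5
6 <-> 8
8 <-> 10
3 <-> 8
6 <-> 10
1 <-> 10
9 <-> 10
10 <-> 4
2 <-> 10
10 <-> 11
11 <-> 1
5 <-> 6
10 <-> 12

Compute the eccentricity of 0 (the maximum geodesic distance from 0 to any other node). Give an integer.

Distances from 0: 1:2, 2:2, 3:2, 4:2, 5:2, 6:2, 7:2, 8:2, 9:2, 10:1, 11:2, 12:2.
The largest is 2 (to 7, 9, 3, 12, 2, 8, 11, 1, 5, 4, and 6), so the eccentricity of 0 is 2.

2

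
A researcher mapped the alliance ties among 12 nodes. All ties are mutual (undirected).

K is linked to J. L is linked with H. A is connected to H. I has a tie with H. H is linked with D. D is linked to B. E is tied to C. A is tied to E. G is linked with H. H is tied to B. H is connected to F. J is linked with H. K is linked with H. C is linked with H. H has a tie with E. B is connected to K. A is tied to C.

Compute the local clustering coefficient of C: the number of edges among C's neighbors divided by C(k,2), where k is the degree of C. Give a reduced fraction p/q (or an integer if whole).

1

C's neighbors: A, E, and H (k = 3).
Possible neighbor pairs: C(3,2) = 3. Edges among them: A–E, A–H, E–H → e = 3.
Clustering(C) = 3/3 = 1.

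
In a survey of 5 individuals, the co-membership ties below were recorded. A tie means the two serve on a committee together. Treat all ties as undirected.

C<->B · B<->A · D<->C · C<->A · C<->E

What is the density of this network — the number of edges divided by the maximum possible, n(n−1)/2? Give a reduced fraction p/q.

There are 5 edges and 5 nodes, so the maximum possible is C(5,2) = 10.
Density = 5/10 = 1/2.

1/2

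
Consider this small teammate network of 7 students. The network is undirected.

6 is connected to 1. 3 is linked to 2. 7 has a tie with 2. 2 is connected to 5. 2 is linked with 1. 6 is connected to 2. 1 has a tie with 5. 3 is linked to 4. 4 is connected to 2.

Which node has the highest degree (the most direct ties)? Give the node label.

2

Degrees — 1:3, 2:6, 3:2, 4:2, 5:2, 6:2, 7:1.
The maximum is 6, attained only by 2.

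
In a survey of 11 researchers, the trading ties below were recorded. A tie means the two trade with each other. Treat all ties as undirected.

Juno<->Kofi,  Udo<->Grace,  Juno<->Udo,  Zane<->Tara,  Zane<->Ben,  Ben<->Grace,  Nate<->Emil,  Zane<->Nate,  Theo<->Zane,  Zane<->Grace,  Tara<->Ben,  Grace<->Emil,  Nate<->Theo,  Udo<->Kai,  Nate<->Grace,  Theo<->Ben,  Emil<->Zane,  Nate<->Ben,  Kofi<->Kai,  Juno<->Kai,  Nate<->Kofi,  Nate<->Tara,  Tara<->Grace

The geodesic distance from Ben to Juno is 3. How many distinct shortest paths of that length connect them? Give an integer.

2

The shortest distance is 3. The length-3 paths are: Ben–Grace–Udo–Juno; Ben–Nate–Kofi–Juno.
That gives 2 distinct shortest paths.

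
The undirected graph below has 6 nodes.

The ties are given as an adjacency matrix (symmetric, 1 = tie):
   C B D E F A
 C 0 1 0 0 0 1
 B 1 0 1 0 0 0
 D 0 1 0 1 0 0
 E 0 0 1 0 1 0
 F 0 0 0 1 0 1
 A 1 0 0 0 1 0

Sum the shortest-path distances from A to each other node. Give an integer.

Distances from A: B:2, C:1, D:3, E:2, F:1.
Sum = 2 + 1 + 3 + 2 + 1 = 9.

9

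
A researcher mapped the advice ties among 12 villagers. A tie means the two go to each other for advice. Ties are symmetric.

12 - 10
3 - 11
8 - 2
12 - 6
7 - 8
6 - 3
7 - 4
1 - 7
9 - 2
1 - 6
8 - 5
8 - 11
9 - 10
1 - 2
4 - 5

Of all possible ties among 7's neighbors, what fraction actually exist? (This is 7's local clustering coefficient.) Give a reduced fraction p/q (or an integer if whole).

0

7's neighbors: 1, 4, and 8 (k = 3).
Possible neighbor pairs: C(3,2) = 3. Edges among them: none → e = 0.
Clustering(7) = 0/3 = 0.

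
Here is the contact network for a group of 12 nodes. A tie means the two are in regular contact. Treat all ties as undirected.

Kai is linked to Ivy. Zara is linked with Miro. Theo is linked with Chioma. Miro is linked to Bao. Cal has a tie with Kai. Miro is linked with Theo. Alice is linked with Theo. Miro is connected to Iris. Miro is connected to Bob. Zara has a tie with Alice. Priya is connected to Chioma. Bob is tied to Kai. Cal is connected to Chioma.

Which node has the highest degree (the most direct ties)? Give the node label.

Degrees — Alice:2, Bao:1, Bob:2, Cal:2, Chioma:3, Iris:1, Ivy:1, Kai:3, Miro:5, Priya:1, Theo:3, Zara:2.
The maximum is 5, attained only by Miro.

Miro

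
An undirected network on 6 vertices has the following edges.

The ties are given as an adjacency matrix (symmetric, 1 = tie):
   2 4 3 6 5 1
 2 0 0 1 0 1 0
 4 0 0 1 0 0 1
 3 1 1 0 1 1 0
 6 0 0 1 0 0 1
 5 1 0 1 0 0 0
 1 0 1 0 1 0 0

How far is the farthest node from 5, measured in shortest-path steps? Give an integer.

Distances from 5: 1:3, 2:1, 3:1, 4:2, 6:2.
The largest is 3 (to 1), so the eccentricity of 5 is 3.

3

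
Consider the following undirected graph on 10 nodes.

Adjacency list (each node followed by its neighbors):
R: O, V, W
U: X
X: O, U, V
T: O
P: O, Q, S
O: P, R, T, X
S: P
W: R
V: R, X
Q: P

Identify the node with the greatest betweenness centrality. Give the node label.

Unnormalized betweenness of each node: O:25, P:15, Q:0, R:21/2, S:0, T:0, U:0, V:2, W:0, X:21/2.
O has the largest value, 25, making it the main broker — the node through which the most shortest paths run.

O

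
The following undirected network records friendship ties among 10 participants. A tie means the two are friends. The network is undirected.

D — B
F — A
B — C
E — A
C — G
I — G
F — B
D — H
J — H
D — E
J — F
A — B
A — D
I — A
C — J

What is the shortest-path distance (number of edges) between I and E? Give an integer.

2

One shortest route is I – A – E, which uses 2 edges, and I and E are not directly tied, so nothing shorter exists. So d(I,E) = 2.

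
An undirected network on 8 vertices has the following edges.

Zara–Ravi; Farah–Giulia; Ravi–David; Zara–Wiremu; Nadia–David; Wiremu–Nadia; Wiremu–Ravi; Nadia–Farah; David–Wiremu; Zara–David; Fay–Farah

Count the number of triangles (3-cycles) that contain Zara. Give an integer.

3

Zara's neighbors: David, Ravi, and Wiremu.
Neighbor pairs that are themselves tied: Zara–David–Ravi; Zara–David–Wiremu; Zara–Ravi–Wiremu. Each forms one triangle with Zara, for 3 in total.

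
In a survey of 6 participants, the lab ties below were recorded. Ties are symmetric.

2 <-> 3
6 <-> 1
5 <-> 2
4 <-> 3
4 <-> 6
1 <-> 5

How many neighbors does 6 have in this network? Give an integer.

2

6 is directly tied to 1 and 4. That is 2 neighbors, so the degree of 6 is 2.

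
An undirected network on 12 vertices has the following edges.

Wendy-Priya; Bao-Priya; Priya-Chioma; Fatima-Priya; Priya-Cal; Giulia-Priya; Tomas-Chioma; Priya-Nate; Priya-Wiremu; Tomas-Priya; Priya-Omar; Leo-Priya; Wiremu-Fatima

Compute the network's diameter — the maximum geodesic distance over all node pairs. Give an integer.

Eccentricity of each node (its greatest distance to any other): Bao:2, Cal:2, Chioma:2, Fatima:2, Giulia:2, Leo:2, Nate:2, Omar:2, Priya:1, Tomas:2, Wendy:2, Wiremu:2.
The maximum eccentricity is 2, realized for instance by the pair Fatima–Chioma via Fatima – Priya – Chioma. So the diameter is 2.

2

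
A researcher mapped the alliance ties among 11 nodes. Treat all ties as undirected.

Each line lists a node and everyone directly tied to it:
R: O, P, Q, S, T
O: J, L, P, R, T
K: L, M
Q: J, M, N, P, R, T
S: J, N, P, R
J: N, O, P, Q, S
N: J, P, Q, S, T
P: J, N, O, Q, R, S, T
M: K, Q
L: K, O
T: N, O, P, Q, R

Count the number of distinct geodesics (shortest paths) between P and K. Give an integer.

The shortest distance is 3. The length-3 paths are: P–O–L–K; P–Q–M–K.
That gives 2 distinct shortest paths.

2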